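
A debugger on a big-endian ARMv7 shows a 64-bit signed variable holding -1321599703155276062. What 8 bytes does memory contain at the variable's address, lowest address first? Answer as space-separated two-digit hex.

Two's complement of -1321599703155276062 in 64 bits: 1321599703155276062 = 0x125743ED89D4F91E; invert → 0xEDA8BC12762B06E1; add 1 → 0xEDA8BC12762B06E2.
Split into bytes (most-significant first): ED A8 BC 12 76 2B 06 E2.
Big-endian: lowest address holds the most-significant byte.
So the memory order matches the most-significant-first order: ED A8 BC 12 76 2B 06 E2.

ED A8 BC 12 76 2B 06 E2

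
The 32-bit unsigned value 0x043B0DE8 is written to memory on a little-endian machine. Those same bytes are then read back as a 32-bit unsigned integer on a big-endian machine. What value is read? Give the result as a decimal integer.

3893181188

Stored little-endian, the bytes at ascending addresses are E8 0D 3B 04.
Read back as big-endian, the last byte is least significant, giving 0xE80D3B04.
0xE80D3B04 = 3893181188.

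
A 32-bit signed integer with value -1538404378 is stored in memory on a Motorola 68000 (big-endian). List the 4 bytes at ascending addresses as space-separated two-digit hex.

Two's complement of -1538404378 in 32 bits: 1538404378 = 0x5BB2301A; invert → 0xA44DCFE5; add 1 → 0xA44DCFE6.
Split into bytes (most-significant first): A4 4D CF E6.
Big-endian stores the most-significant byte at the lowest address.
So the memory order matches the most-significant-first order: A4 4D CF E6.

A4 4D CF E6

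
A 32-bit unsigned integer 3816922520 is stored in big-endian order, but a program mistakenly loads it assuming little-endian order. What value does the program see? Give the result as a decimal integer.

3816922520 in 32-bit hexadecimal is 0xE3819D98.
Stored big-endian, the bytes at ascending addresses are E3 81 9D 98.
Read back as little-endian, the first byte is least significant, giving 0x989D81E3.
0x989D81E3 = 2560459235.

2560459235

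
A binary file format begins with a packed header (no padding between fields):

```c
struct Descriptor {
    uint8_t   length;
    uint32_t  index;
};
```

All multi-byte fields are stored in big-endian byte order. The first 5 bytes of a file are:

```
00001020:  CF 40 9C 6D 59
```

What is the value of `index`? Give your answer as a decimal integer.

`index` follows `length` (1 byte), so it starts at byte offset 1 and occupies 4 bytes.
Bytes at offsets 1..4: 40 9C 6D 59.
Big-endian: lowest address holds the most-significant byte.
The bytes are already most-significant first: 0x409C6D59.
0x409C6D59 = 1083993433.

1083993433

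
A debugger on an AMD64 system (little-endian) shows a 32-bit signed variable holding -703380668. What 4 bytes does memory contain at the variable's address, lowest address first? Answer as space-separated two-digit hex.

Two's complement of -703380668 in 32 bits: 703380668 = 0x29ECBCBC; invert → 0xD6134343; add 1 → 0xD6134344.
Split into bytes (most-significant first): D6 13 43 44.
In little-endian order the low byte comes first in memory.
So at ascending addresses the bytes are 44 43 13 D6.

44 43 13 D6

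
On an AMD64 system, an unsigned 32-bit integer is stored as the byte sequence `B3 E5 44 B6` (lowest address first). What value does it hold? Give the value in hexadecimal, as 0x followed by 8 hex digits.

Little-endian: lowest address holds the least-significant byte.
Reassemble most-significant byte first: B6 44 E5 B3 → 0xB644E5B3.

0xB644E5B3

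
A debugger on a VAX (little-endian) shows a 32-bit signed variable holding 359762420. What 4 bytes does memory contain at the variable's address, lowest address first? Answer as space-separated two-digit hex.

359762420 in hexadecimal, padded to 32 bits, is 0x157189F4.
Split into bytes (most-significant first): 15 71 89 F4.
In little-endian order the low byte comes first in memory.
So at ascending addresses the bytes are F4 89 71 15.

F4 89 71 15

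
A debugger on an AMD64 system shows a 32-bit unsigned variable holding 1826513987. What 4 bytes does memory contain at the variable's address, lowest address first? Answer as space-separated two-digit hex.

43 64 DE 6C

1826513987 in hexadecimal, padded to 32 bits, is 0x6CDE6443.
Split into bytes (most-significant first): 6C DE 64 43.
Little-endian: lowest address holds the least-significant byte.
So at ascending addresses the bytes are 43 64 DE 6C.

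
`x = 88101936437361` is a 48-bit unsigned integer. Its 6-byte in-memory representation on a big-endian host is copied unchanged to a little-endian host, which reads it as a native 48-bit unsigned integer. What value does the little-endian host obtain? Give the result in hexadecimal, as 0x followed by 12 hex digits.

0x7118A0D42050

88101936437361 in 48-bit hexadecimal is 0x5020D4A01871.
Stored big-endian, the bytes at ascending addresses are 50 20 D4 A0 18 71.
Read back as little-endian, the first byte is least significant, giving 0x7118A0D42050.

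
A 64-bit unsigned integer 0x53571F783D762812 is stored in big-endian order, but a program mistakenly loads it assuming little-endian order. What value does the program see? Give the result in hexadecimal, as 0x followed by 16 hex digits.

0x1228763D781F5753

Stored big-endian, the bytes at ascending addresses are 53 57 1F 78 3D 76 28 12.
Read back as little-endian, the first byte is least significant, giving 0x1228763D781F5753.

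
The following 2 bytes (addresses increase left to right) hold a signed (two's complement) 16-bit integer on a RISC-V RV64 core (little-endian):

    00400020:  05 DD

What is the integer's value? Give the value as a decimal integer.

-8955

Little-endian stores the least-significant byte at the lowest address.
Reassemble most-significant byte first: DD 05 → 0xDD05.
Top bit is set, so as a signed 16-bit value this is 0xDD05 − 2^16 = -8955.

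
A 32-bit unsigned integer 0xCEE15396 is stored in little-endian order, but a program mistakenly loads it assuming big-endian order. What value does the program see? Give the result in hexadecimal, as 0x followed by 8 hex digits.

0x9653E1CE

Stored little-endian, the bytes at ascending addresses are 96 53 E1 CE.
Read back as big-endian, the last byte is least significant, giving 0x9653E1CE.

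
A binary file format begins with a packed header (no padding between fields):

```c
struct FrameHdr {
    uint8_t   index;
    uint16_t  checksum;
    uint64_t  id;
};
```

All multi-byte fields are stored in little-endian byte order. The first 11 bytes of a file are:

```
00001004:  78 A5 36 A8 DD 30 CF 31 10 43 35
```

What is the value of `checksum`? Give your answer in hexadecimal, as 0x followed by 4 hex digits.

`checksum` follows `index` (1 byte), so it starts at byte offset 1 and occupies 2 bytes.
Bytes at offsets 1..2: A5 36.
Little-endian stores the least-significant byte at the lowest address.
Reassemble most-significant byte first: 36 A5 → 0x36A5.

0x36A5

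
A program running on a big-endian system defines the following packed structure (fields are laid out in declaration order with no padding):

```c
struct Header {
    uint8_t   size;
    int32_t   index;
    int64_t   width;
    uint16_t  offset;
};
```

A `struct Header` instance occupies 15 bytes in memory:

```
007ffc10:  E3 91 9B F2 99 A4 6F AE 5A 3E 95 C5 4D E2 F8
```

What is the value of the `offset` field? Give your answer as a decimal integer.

58104

`offset` follows `size` (1 B), `index` (4 B), `width` (8 B), so it starts at offset 1 + 4 + 8 = 13 and occupies 2 bytes.
Bytes at offsets 13..14: E2 F8.
In big-endian order the high byte comes first in memory.
The bytes are already most-significant first: 0xE2F8.
0xE2F8 = 58104.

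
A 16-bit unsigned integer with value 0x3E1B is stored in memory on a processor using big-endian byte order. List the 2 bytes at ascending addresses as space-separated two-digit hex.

Split into bytes (most-significant first): 3E 1B.
Big-endian: lowest address holds the most-significant byte.
So the memory order matches the most-significant-first order: 3E 1B.

3E 1B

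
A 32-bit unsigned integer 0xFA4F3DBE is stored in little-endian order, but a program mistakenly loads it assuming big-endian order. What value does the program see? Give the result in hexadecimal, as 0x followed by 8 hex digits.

Stored little-endian, the bytes at ascending addresses are BE 3D 4F FA.
Read back as big-endian, the last byte is least significant, giving 0xBE3D4FFA.

0xBE3D4FFA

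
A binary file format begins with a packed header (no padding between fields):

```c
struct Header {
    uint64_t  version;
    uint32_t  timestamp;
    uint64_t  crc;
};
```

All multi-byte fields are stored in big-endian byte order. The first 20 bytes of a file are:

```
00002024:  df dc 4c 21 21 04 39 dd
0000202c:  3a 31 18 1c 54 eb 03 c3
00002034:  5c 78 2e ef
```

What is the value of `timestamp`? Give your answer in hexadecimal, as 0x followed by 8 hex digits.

`timestamp` follows `version` (8 bytes), so it starts at byte offset 8 and occupies 4 bytes.
Bytes at offsets 8..11: 3A 31 18 1C.
Big-endian: lowest address holds the most-significant byte.
The bytes are already most-significant first: 0x3A31181C.

0x3A31181C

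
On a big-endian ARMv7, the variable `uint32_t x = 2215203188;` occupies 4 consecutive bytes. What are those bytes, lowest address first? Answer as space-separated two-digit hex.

84 09 51 74

2215203188 in hexadecimal, padded to 32 bits, is 0x84095174.
Split into bytes (most-significant first): 84 09 51 74.
Big-endian: lowest address holds the most-significant byte.
So the memory order matches the most-significant-first order: 84 09 51 74.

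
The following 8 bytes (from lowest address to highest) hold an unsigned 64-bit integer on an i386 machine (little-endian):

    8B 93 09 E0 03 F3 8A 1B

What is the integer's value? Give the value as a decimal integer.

1984665783779300235

In little-endian order the low byte comes first in memory.
Reassemble most-significant byte first: 1B 8A F3 03 E0 09 93 8B → 0x1B8AF303E009938B.
0x1B8AF303E009938B = 1984665783779300235.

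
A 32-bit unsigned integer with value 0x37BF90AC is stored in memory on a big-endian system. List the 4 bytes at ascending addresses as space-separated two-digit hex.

Split into bytes (most-significant first): 37 BF 90 AC.
In big-endian order the high byte comes first in memory.
So the memory order matches the most-significant-first order: 37 BF 90 AC.

37 BF 90 AC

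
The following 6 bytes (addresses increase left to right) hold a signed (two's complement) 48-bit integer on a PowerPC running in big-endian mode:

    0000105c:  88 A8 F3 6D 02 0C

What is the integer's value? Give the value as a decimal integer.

-131215756819956

Big-endian stores the most-significant byte at the lowest address.
The bytes are already most-significant first: 0x88A8F36D020C.
Top bit is set, so as a signed 48-bit value this is 0x88A8F36D020C − 2^48 = -131215756819956.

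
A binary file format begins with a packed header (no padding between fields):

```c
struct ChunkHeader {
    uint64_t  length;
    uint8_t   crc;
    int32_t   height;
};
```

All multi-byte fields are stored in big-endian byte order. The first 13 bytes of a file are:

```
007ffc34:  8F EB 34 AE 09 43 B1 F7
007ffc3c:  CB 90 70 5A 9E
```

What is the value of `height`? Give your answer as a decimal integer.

-1871684962

`height` follows `length` (8 B), `crc` (1 B), so it starts at offset 8 + 1 = 9 and occupies 4 bytes.
Bytes at offsets 9..12: 90 70 5A 9E.
In big-endian order the high byte comes first in memory.
The bytes are already most-significant first: 0x90705A9E.
Top bit is set, so as a signed 32-bit value this is 0x90705A9E − 2^32 = -1871684962.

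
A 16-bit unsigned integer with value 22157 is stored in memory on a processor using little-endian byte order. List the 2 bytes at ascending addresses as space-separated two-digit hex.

22157 in hexadecimal, padded to 16 bits, is 0x568D.
Split into bytes (most-significant first): 56 8D.
Little-endian: lowest address holds the least-significant byte.
So at ascending addresses the bytes are 8D 56.

8D 56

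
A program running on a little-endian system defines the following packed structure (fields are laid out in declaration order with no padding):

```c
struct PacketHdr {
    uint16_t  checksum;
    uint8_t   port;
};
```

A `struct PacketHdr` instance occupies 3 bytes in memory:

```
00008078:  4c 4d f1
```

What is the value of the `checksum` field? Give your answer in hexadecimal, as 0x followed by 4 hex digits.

`checksum` is the first field, at byte offset 0, occupying 2 bytes.
Bytes at offsets 0..1: 4C 4D.
Little-endian stores the least-significant byte at the lowest address.
Reassemble most-significant byte first: 4D 4C → 0x4D4C.

0x4D4C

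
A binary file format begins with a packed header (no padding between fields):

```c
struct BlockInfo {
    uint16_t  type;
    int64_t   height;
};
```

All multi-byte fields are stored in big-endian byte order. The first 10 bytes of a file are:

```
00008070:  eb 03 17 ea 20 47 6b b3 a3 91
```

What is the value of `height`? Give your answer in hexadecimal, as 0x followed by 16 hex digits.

`height` follows `type` (2 bytes), so it starts at byte offset 2 and occupies 8 bytes.
Bytes at offsets 2..9: 17 EA 20 47 6B B3 A3 91.
In big-endian order the high byte comes first in memory.
The bytes are already most-significant first: 0x17EA20476BB3A391.

0x17EA20476BB3A391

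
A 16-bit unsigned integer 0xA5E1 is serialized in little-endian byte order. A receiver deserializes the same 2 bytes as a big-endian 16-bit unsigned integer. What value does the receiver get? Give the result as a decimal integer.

Stored little-endian, the bytes at ascending addresses are E1 A5.
Read back as big-endian, the last byte is least significant, giving 0xE1A5.
0xE1A5 = 57765.

57765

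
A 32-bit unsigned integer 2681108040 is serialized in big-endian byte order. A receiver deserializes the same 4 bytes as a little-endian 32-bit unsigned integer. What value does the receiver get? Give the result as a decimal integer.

2681108040 in 32-bit hexadecimal is 0x9FCE7648.
Stored big-endian, the bytes at ascending addresses are 9F CE 76 48.
Read back as little-endian, the first byte is least significant, giving 0x4876CE9F.
0x4876CE9F = 1215745695.

1215745695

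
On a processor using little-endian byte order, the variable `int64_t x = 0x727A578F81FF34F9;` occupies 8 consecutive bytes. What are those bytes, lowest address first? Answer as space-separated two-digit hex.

Split into bytes (most-significant first): 72 7A 57 8F 81 FF 34 F9.
In little-endian order the low byte comes first in memory.
So at ascending addresses the bytes are F9 34 FF 81 8F 57 7A 72.

F9 34 FF 81 8F 57 7A 72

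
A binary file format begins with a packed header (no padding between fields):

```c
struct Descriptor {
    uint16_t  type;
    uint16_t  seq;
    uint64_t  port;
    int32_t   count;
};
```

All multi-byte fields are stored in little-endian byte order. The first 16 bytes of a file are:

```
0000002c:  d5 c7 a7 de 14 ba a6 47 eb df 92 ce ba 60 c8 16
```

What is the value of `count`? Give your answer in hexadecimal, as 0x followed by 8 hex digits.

0x16C860BA

`count` follows `type` (2 B), `seq` (2 B), `port` (8 B), so it starts at offset 2 + 2 + 8 = 12 and occupies 4 bytes.
Bytes at offsets 12..15: BA 60 C8 16.
Little-endian stores the least-significant byte at the lowest address.
Reassemble most-significant byte first: 16 C8 60 BA → 0x16C860BA.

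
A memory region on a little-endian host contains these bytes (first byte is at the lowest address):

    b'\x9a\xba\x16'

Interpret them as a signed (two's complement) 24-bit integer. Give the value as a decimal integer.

1489562

Little-endian stores the least-significant byte at the lowest address.
Reassemble most-significant byte first: 16 BA 9A → 0x16BA9A.
0x16BA9A = 1489562.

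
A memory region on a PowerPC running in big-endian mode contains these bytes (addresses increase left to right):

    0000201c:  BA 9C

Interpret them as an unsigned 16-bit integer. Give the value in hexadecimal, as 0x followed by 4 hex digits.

0xBA9C

Big-endian: lowest address holds the most-significant byte.
The bytes are already most-significant first: 0xBA9C.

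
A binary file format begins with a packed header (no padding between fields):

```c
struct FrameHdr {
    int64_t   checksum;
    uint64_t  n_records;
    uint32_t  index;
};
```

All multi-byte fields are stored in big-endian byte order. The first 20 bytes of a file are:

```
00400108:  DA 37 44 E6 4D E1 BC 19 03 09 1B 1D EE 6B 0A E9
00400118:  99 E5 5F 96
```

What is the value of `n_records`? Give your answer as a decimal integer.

`n_records` follows `checksum` (8 bytes), so it starts at byte offset 8 and occupies 8 bytes.
Bytes at offsets 8..15: 03 09 1B 1D EE 6B 0A E9.
Big-endian stores the most-significant byte at the lowest address.
The bytes are already most-significant first: 0x03091B1DEE6B0AE9.
0x03091B1DEE6B0AE9 = 218735872272173801.

218735872272173801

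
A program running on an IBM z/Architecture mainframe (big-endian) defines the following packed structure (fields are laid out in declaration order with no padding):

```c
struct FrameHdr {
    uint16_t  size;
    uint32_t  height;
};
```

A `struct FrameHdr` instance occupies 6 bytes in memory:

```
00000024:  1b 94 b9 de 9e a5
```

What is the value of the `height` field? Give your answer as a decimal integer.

3118374565

`height` follows `size` (2 bytes), so it starts at byte offset 2 and occupies 4 bytes.
Bytes at offsets 2..5: B9 DE 9E A5.
Big-endian: lowest address holds the most-significant byte.
The bytes are already most-significant first: 0xB9DE9EA5.
0xB9DE9EA5 = 3118374565.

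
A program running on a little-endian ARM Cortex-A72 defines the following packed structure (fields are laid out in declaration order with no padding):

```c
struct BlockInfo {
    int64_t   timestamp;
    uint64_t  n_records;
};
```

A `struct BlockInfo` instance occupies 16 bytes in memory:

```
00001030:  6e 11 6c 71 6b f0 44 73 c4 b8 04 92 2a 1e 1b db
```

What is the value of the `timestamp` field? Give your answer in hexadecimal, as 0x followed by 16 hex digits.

`timestamp` is the first field, at byte offset 0, occupying 8 bytes.
Bytes at offsets 0..7: 6E 11 6C 71 6B F0 44 73.
Little-endian: lowest address holds the least-significant byte.
Reassemble most-significant byte first: 73 44 F0 6B 71 6C 11 6E → 0x7344F06B716C116E.

0x7344F06B716C116E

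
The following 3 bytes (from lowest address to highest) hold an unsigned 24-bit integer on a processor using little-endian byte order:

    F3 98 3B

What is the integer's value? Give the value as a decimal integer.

Little-endian stores the least-significant byte at the lowest address.
Reassemble most-significant byte first: 3B 98 F3 → 0x3B98F3.
0x3B98F3 = 3905779.

3905779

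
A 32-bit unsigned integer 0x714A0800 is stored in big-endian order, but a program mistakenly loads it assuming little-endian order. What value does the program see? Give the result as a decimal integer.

543345

Stored big-endian, the bytes at ascending addresses are 71 4A 08 00.
Read back as little-endian, the first byte is least significant, giving 0x00084A71.
0x00084A71 = 543345.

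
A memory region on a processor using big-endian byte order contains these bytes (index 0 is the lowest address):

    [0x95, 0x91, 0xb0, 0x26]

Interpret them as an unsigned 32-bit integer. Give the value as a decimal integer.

2509352998

Big-endian: lowest address holds the most-significant byte.
The bytes are already most-significant first: 0x9591B026.
0x9591B026 = 2509352998.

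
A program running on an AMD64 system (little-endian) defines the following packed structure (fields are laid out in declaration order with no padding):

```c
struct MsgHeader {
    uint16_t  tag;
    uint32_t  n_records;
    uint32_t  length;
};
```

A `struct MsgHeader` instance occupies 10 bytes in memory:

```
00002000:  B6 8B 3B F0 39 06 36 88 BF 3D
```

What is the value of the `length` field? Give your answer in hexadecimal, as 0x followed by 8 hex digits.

0x3DBF8836

`length` follows `tag` (2 B), `n_records` (4 B), so it starts at offset 2 + 4 = 6 and occupies 4 bytes.
Bytes at offsets 6..9: 36 88 BF 3D.
In little-endian order the low byte comes first in memory.
Reassemble most-significant byte first: 3D BF 88 36 → 0x3DBF8836.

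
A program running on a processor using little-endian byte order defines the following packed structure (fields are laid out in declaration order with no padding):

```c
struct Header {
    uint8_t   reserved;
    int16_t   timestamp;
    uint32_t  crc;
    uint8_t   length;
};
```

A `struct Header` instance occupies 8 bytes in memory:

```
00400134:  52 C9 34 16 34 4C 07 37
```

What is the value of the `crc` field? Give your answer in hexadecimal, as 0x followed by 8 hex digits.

0x074C3416

`crc` follows `reserved` (1 B), `timestamp` (2 B), so it starts at offset 1 + 2 = 3 and occupies 4 bytes.
Bytes at offsets 3..6: 16 34 4C 07.
In little-endian order the low byte comes first in memory.
Reassemble most-significant byte first: 07 4C 34 16 → 0x074C3416.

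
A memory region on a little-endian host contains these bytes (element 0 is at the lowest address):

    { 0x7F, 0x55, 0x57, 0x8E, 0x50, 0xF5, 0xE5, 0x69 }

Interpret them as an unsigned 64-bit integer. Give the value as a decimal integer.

7630774869983450495

Little-endian: lowest address holds the least-significant byte.
Reassemble most-significant byte first: 69 E5 F5 50 8E 57 55 7F → 0x69E5F5508E57557F.
0x69E5F5508E57557F = 7630774869983450495.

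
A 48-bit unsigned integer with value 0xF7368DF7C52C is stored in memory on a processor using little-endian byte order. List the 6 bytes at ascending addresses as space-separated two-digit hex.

2C C5 F7 8D 36 F7

Split into bytes (most-significant first): F7 36 8D F7 C5 2C.
Little-endian stores the least-significant byte at the lowest address.
So at ascending addresses the bytes are 2C C5 F7 8D 36 F7.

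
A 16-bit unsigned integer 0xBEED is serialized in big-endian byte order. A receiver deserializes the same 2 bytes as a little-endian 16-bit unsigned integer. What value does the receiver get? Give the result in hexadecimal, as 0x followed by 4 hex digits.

0xEDBE

Stored big-endian, the bytes at ascending addresses are BE ED.
Read back as little-endian, the first byte is least significant, giving 0xEDBE.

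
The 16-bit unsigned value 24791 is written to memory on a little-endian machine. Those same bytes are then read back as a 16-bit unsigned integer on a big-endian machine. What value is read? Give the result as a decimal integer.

24791 in 16-bit hexadecimal is 0x60D7.
Stored little-endian, the bytes at ascending addresses are D7 60.
Read back as big-endian, the last byte is least significant, giving 0xD760.
0xD760 = 55136.

55136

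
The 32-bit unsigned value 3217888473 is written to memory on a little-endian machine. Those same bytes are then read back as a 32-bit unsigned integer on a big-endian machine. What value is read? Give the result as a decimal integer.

3217888473 in 32-bit hexadecimal is 0xBFCD14D9.
Stored little-endian, the bytes at ascending addresses are D9 14 CD BF.
Read back as big-endian, the last byte is least significant, giving 0xD914CDBF.
0xD914CDBF = 3642019263.

3642019263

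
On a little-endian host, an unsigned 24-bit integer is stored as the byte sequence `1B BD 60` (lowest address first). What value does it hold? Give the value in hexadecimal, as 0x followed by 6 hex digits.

0x60BD1B

Little-endian stores the least-significant byte at the lowest address.
Reassemble most-significant byte first: 60 BD 1B → 0x60BD1B.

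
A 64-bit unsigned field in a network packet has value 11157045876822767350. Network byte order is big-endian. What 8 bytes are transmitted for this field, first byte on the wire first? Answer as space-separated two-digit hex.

11157045876822767350 in hexadecimal, padded to 64 bits, is 0x9AD5CA1CC6C1F6F6.
Split into bytes (most-significant first): 9A D5 CA 1C C6 C1 F6 F6.
In big-endian order the high byte comes first in memory.
So the memory order matches the most-significant-first order: 9A D5 CA 1C C6 C1 F6 F6.

9A D5 CA 1C C6 C1 F6 F6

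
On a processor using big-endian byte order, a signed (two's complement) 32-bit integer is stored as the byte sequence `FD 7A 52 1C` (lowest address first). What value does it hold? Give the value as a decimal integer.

Big-endian: lowest address holds the most-significant byte.
The bytes are already most-significant first: 0xFD7A521C.
Top bit is set, so as a signed 32-bit value this is 0xFD7A521C − 2^32 = -42315236.

-42315236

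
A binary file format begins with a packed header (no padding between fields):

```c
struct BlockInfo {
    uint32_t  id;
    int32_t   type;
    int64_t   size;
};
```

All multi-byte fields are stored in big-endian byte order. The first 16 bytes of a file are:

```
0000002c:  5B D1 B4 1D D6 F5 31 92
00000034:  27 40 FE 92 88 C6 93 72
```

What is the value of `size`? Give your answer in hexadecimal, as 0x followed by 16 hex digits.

`size` follows `id` (4 B), `type` (4 B), so it starts at offset 4 + 4 = 8 and occupies 8 bytes.
Bytes at offsets 8..15: 27 40 FE 92 88 C6 93 72.
Big-endian: lowest address holds the most-significant byte.
The bytes are already most-significant first: 0x2740FE9288C69372.

0x2740FE9288C69372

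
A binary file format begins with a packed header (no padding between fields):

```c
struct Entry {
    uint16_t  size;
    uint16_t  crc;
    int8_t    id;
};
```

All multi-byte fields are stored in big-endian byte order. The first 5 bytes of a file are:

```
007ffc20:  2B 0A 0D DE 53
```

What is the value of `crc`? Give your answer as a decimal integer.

3550

`crc` follows `size` (2 bytes), so it starts at byte offset 2 and occupies 2 bytes.
Bytes at offsets 2..3: 0D DE.
In big-endian order the high byte comes first in memory.
The bytes are already most-significant first: 0x0DDE.
0x0DDE = 3550.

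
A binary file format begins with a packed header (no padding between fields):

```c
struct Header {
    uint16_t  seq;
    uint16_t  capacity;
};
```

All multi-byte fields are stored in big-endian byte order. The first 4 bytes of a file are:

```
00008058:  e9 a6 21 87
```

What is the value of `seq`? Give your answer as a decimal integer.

59814

`seq` is the first field, at byte offset 0, occupying 2 bytes.
Bytes at offsets 0..1: E9 A6.
In big-endian order the high byte comes first in memory.
The bytes are already most-significant first: 0xE9A6.
0xE9A6 = 59814.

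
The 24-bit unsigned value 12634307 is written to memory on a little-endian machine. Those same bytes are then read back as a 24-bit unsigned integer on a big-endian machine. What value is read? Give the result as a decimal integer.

12634307 in 24-bit hexadecimal is 0xC0C8C3.
Stored little-endian, the bytes at ascending addresses are C3 C8 C0.
Read back as big-endian, the last byte is least significant, giving 0xC3C8C0.
0xC3C8C0 = 12830912.

12830912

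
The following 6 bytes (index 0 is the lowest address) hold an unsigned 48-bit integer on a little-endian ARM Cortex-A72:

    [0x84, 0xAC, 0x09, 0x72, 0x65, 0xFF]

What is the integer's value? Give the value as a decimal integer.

280811170016388

In little-endian order the low byte comes first in memory.
Reassemble most-significant byte first: FF 65 72 09 AC 84 → 0xFF657209AC84.
0xFF657209AC84 = 280811170016388.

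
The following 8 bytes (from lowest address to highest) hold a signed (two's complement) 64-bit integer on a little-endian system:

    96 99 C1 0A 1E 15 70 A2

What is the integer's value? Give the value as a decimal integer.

In little-endian order the low byte comes first in memory.
Reassemble most-significant byte first: A2 70 15 1E 0A C1 99 96 → 0xA270151E0AC19996.
Top bit is set, so as a signed 64-bit value this is 0xA270151E0AC19996 − 2^64 = -6741865423399970410.

-6741865423399970410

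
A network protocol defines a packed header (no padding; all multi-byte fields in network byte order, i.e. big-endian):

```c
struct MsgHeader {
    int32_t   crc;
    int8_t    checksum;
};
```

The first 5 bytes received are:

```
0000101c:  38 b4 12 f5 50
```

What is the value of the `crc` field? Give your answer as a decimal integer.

951325429

`crc` is the first field, at byte offset 0, occupying 4 bytes.
Bytes at offsets 0..3: 38 B4 12 F5.
In big-endian order the high byte comes first in memory.
The bytes are already most-significant first: 0x38B412F5.
0x38B412F5 = 951325429.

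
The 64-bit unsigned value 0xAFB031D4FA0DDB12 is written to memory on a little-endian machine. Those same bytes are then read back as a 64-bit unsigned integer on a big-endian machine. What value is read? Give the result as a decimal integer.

1358695083535347887

Stored little-endian, the bytes at ascending addresses are 12 DB 0D FA D4 31 B0 AF.
Read back as big-endian, the last byte is least significant, giving 0x12DB0DFAD431B0AF.
0x12DB0DFAD431B0AF = 1358695083535347887.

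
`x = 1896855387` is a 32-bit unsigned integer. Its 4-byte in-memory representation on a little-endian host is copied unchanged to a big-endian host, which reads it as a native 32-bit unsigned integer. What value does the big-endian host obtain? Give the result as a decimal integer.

1538723697

1896855387 in 32-bit hexadecimal is 0x710FB75B.
Stored little-endian, the bytes at ascending addresses are 5B B7 0F 71.
Read back as big-endian, the last byte is least significant, giving 0x5BB70F71.
0x5BB70F71 = 1538723697.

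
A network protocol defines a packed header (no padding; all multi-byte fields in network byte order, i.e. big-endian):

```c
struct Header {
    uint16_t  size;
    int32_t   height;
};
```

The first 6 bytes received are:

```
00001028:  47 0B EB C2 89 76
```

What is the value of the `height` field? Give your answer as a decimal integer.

-339572362

`height` follows `size` (2 bytes), so it starts at byte offset 2 and occupies 4 bytes.
Bytes at offsets 2..5: EB C2 89 76.
Big-endian: lowest address holds the most-significant byte.
The bytes are already most-significant first: 0xEBC28976.
Top bit is set, so as a signed 32-bit value this is 0xEBC28976 − 2^32 = -339572362.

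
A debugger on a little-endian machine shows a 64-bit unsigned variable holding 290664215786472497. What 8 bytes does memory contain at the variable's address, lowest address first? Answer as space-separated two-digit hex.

31 C4 DE 72 90 A5 08 04

290664215786472497 in hexadecimal, padded to 64 bits, is 0x0408A59072DEC431.
Split into bytes (most-significant first): 04 08 A5 90 72 DE C4 31.
Little-endian: lowest address holds the least-significant byte.
So at ascending addresses the bytes are 31 C4 DE 72 90 A5 08 04.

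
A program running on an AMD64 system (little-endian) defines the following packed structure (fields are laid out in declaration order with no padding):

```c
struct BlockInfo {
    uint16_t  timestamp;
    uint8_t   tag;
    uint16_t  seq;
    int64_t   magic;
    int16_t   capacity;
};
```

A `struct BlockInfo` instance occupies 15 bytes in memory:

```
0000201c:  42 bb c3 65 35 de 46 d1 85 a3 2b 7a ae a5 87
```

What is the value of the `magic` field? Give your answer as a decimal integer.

`magic` follows `timestamp` (2 B), `tag` (1 B), `seq` (2 B), so it starts at offset 2 + 1 + 2 = 5 and occupies 8 bytes.
Bytes at offsets 5..12: DE 46 D1 85 A3 2B 7A AE.
Little-endian stores the least-significant byte at the lowest address.
Reassemble most-significant byte first: AE 7A 2B A3 85 D1 46 DE → 0xAE7A2BA385D146DE.
Top bit is set, so as a signed 64-bit value this is 0xAE7A2BA385D146DE − 2^64 = -5874334782626642210.

-5874334782626642210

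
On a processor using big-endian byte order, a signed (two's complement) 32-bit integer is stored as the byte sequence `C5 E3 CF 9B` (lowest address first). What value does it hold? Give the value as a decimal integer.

Big-endian: lowest address holds the most-significant byte.
The bytes are already most-significant first: 0xC5E3CF9B.
Top bit is set, so as a signed 32-bit value this is 0xC5E3CF9B − 2^32 = -974925925.

-974925925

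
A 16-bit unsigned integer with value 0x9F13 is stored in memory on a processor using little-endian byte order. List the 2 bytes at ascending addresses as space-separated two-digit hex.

Split into bytes (most-significant first): 9F 13.
Little-endian: lowest address holds the least-significant byte.
So at ascending addresses the bytes are 13 9F.

13 9F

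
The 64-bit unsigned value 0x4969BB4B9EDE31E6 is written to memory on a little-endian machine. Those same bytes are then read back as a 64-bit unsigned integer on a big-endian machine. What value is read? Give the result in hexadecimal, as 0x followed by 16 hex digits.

0xE631DE9E4BBB6949

Stored little-endian, the bytes at ascending addresses are E6 31 DE 9E 4B BB 69 49.
Read back as big-endian, the last byte is least significant, giving 0xE631DE9E4BBB6949.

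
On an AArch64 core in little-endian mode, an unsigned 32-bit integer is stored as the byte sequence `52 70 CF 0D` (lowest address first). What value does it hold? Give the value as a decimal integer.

231698514

Little-endian: lowest address holds the least-significant byte.
Reassemble most-significant byte first: 0D CF 70 52 → 0x0DCF7052.
0x0DCF7052 = 231698514.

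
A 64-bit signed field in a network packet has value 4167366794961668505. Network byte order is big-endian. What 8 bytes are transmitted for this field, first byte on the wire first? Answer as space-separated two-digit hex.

39 D5 76 05 36 72 C9 99

4167366794961668505 in hexadecimal, padded to 64 bits, is 0x39D576053672C999.
Split into bytes (most-significant first): 39 D5 76 05 36 72 C9 99.
In big-endian order the high byte comes first in memory.
So the memory order matches the most-significant-first order: 39 D5 76 05 36 72 C9 99.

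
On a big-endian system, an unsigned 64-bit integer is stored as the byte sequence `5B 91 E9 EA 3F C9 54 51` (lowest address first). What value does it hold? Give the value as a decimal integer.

Big-endian: lowest address holds the most-significant byte.
The bytes are already most-significant first: 0x5B91E9EA3FC95451.
0x5B91E9EA3FC95451 = 6598312121376265297.

6598312121376265297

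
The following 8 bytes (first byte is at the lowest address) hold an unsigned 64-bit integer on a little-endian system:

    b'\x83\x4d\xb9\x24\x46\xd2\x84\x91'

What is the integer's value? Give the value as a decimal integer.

10485737031131024771

Little-endian stores the least-significant byte at the lowest address.
Reassemble most-significant byte first: 91 84 D2 46 24 B9 4D 83 → 0x9184D24624B94D83.
0x9184D24624B94D83 = 10485737031131024771.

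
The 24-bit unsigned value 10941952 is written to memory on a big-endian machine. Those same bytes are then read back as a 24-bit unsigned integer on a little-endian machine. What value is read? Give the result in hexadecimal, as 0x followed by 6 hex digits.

10941952 in 24-bit hexadecimal is 0xA6F600.
Stored big-endian, the bytes at ascending addresses are A6 F6 00.
Read back as little-endian, the first byte is least significant, giving 0x00F6A6.

0x00F6A6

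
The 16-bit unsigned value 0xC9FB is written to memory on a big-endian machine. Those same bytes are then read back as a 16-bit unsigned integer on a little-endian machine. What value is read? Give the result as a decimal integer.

64457

Stored big-endian, the bytes at ascending addresses are C9 FB.
Read back as little-endian, the first byte is least significant, giving 0xFBC9.
0xFBC9 = 64457.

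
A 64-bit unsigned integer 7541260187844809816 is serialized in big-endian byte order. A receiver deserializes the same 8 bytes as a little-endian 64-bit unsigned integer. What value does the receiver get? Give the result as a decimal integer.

6346778585485846376

7541260187844809816 in 64-bit hexadecimal is 0x68A7F02F7F491458.
Stored big-endian, the bytes at ascending addresses are 68 A7 F0 2F 7F 49 14 58.
Read back as little-endian, the first byte is least significant, giving 0x5814497F2FF0A768.
0x5814497F2FF0A768 = 6346778585485846376.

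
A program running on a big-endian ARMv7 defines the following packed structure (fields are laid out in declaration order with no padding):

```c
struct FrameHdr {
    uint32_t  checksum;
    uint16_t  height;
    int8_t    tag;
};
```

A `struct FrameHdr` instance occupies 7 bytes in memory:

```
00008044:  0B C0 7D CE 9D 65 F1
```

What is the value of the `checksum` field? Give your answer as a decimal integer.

`checksum` is the first field, at byte offset 0, occupying 4 bytes.
Bytes at offsets 0..3: 0B C0 7D CE.
Big-endian: lowest address holds the most-significant byte.
The bytes are already most-significant first: 0x0BC07DCE.
0x0BC07DCE = 197164494.

197164494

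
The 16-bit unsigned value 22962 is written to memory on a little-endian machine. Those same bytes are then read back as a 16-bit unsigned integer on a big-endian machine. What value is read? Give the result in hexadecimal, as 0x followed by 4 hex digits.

0xB259

22962 in 16-bit hexadecimal is 0x59B2.
Stored little-endian, the bytes at ascending addresses are B2 59.
Read back as big-endian, the last byte is least significant, giving 0xB259.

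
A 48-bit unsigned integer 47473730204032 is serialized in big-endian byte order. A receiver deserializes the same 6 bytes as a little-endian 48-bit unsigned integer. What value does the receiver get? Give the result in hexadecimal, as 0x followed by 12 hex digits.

0x8031D3562D2B

47473730204032 in 48-bit hexadecimal is 0x2B2D56D33180.
Stored big-endian, the bytes at ascending addresses are 2B 2D 56 D3 31 80.
Read back as little-endian, the first byte is least significant, giving 0x8031D3562D2B.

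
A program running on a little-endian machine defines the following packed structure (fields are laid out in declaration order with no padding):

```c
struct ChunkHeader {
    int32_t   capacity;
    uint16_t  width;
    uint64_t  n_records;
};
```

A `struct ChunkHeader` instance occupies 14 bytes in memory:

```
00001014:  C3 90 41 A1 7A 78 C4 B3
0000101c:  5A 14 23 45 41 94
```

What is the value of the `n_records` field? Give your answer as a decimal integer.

`n_records` follows `capacity` (4 B), `width` (2 B), so it starts at offset 4 + 2 = 6 and occupies 8 bytes.
Bytes at offsets 6..13: C4 B3 5A 14 23 45 41 94.
Little-endian: lowest address holds the least-significant byte.
Reassemble most-significant byte first: 94 41 45 23 14 5A B3 C4 → 0x94414523145AB3C4.
0x94414523145AB3C4 = 10682895808067187652.

10682895808067187652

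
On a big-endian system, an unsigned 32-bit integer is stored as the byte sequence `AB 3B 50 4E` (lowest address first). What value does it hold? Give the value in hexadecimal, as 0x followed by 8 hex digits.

In big-endian order the high byte comes first in memory.
The bytes are already most-significant first: 0xAB3B504E.

0xAB3B504E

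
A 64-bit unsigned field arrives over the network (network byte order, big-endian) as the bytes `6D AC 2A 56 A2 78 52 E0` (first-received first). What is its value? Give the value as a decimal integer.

7902737997709726432

Big-endian: lowest address holds the most-significant byte.
The bytes are already most-significant first: 0x6DAC2A56A27852E0.
0x6DAC2A56A27852E0 = 7902737997709726432.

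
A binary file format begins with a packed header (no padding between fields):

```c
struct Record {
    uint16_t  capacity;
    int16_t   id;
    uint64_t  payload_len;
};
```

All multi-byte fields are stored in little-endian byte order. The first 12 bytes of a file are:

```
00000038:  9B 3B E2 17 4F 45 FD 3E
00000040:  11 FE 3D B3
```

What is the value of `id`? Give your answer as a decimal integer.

`id` follows `capacity` (2 bytes), so it starts at byte offset 2 and occupies 2 bytes.
Bytes at offsets 2..3: E2 17.
Little-endian: lowest address holds the least-significant byte.
Reassemble most-significant byte first: 17 E2 → 0x17E2.
0x17E2 = 6114.

6114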